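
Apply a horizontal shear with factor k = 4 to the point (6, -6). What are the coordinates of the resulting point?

Shear matrix for horizontal shear with factor k = 4:
[[1, 4], [0, 1]]
Result: (6, -6) → (-18, -6)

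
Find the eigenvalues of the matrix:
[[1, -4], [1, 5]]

Characteristic equation: det(A - λI) = 0
λ² - (trace)λ + (det) = 0
trace = 1 + 5 = 6, det = (1)(5) - (-4)(1) = 9
λ² - (6)λ + (9) = 0
λ = (6 ± √((6)² - 4·(9))) / 2 = (6 ± √0) / 2
Solving: λ = 3, 3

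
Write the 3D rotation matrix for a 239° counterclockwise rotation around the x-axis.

Rotation matrix for counterclockwise 239° around x-axis:
cos(239°) = -0.5150, sin(239°) = -0.8572
Result: [[1, 0, 0], [0, -0.5150, 0.8572], [0, -0.8572, -0.5150]]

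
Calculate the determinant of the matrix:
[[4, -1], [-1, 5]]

For a 2×2 matrix [[a, b], [c, d]], det = ad - bc
det = (4)(5) - (-1)(-1) = 20 - 1 = 19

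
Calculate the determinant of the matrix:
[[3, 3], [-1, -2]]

For a 2×2 matrix [[a, b], [c, d]], det = ad - bc
det = (3)(-2) - (3)(-1) = -6 - -3 = -3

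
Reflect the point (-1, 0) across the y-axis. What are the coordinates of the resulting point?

Reflection across y-axis: (-1, 0) → (1, 0)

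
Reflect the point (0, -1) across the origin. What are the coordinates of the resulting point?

Reflection across origin: (0, -1) → (0, 1)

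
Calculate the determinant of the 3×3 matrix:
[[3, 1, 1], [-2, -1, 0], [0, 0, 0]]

Expansion along first row:
det = 3·det([[-1,0],[0,0]]) - 1·det([[-2,0],[0,0]]) + 1·det([[-2,-1],[0,0]])
    = 3·(-1·0 - 0·0) - 1·(-2·0 - 0·0) + 1·(-2·0 - -1·0)
    = 3·0 - 1·0 + 1·0
    = 0 + 0 + 0 = 0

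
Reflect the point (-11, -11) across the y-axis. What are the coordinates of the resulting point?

Reflection across y-axis: (-11, -11) → (11, -11)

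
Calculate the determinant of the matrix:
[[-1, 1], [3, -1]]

For a 2×2 matrix [[a, b], [c, d]], det = ad - bc
det = (-1)(-1) - (1)(3) = 1 - 3 = -2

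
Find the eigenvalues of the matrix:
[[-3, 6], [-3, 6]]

Characteristic equation: det(A - λI) = 0
λ² - (trace)λ + (det) = 0
trace = -3 + 6 = 3, det = (-3)(6) - (6)(-3) = 0
λ² - (3)λ + (0) = 0
λ = (3 ± √((3)² - 4·(0))) / 2 = (3 ± √9) / 2
Solving: λ = 0, 3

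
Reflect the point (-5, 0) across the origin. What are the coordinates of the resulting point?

Reflection across origin: (-5, 0) → (5, 0)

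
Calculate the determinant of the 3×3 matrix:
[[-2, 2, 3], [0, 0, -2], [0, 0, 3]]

Expansion along first row:
det = -2·det([[0,-2],[0,3]]) - 2·det([[0,-2],[0,3]]) + 3·det([[0,0],[0,0]])
    = -2·(0·3 - -2·0) - 2·(0·3 - -2·0) + 3·(0·0 - 0·0)
    = -2·0 - 2·0 + 3·0
    = 0 + 0 + 0 = 0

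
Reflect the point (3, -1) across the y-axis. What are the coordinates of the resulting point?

Reflection across y-axis: (3, -1) → (-3, -1)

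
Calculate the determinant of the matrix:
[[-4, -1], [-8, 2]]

For a 2×2 matrix [[a, b], [c, d]], det = ad - bc
det = (-4)(2) - (-1)(-8) = -8 - 8 = -16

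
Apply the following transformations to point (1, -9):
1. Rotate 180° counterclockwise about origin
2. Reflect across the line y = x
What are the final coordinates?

Step 1: Rotate 180° → (-1, 9)
Step 2: Reflect across line y = x → (9, -1)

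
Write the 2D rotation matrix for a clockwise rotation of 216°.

Rotation matrix formula: [[cos θ, -sin θ], [sin θ, cos θ]]
A clockwise rotation by 216° is equivalent to a counterclockwise rotation by -216°.
For θ = -216°:
cos(-216°) = -0.8090
sin(-216°) = 0.5878
Result: [[-0.8090, -0.5878], [0.5878, -0.8090]]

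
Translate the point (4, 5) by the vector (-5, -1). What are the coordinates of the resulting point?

Translation by (-5, -1) (homogeneous matrix [[1, 0, -5], [0, 1, -1], [0, 0, 1]]):
x' = 4 + -5 = -1
y' = 5 + -1 = 4
Result: (-1, 4)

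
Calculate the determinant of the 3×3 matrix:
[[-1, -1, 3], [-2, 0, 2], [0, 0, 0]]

Expansion along first row:
det = -1·det([[0,2],[0,0]]) - -1·det([[-2,2],[0,0]]) + 3·det([[-2,0],[0,0]])
    = -1·(0·0 - 2·0) - -1·(-2·0 - 2·0) + 3·(-2·0 - 0·0)
    = -1·0 - -1·0 + 3·0
    = 0 + 0 + 0 = 0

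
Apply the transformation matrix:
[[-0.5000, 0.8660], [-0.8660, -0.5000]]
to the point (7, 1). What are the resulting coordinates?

Matrix multiplication:
[[-0.5000, 0.8660], [-0.8660, -0.5000]] × [7, 1]ᵀ
= [(-0.5000)(7) + (0.8660)(1), (-0.8660)(7) + (-0.5000)(1)]ᵀ
= [-2.6340, -6.5620]ᵀ
Result: (-2.6340, -6.5620)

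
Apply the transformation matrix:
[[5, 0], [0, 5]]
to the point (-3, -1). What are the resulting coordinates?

Matrix multiplication:
[[5, 0], [0, 5]] × [-3, -1]ᵀ
= [(5)(-3) + (0)(-1), (0)(-3) + (5)(-1)]ᵀ
= [-15, -5]ᵀ
Result: (-15, -5)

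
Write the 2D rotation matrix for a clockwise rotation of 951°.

Rotation matrix formula: [[cos θ, -sin θ], [sin θ, cos θ]]
A clockwise rotation by 951° is equivalent to a counterclockwise rotation by -951°.
For θ = -951°:
cos(-951°) = -0.6293
sin(-951°) = 0.7771
Result: [[-0.6293, -0.7771], [0.7771, -0.6293]]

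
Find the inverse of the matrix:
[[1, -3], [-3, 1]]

For [[a,b],[c,d]], inverse = (1/det)·[[d,-b],[-c,a]]
det = (1)(1) - (-3)(-3) = 1 - 9 = -8
Inverse = (1/-8)·[[1, 3], [3, 1]]
= [[-1/8, -3/8], [-3/8, -1/8]]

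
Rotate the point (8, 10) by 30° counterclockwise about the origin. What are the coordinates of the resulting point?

Rotation matrix for 30°: [[cos 30°, -sin 30°], [sin 30°, cos 30°]] ≈ [[0.866025, -0.500000], [0.500000, 0.866025]]
[[0.866025, -0.500000], [0.500000, 0.866025]] × [8, 10]ᵀ ≈ [1.9282, 12.6603]ᵀ
Result: (1.9282, 12.6603)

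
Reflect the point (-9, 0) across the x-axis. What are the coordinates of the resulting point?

Reflection across x-axis: (-9, 0) → (-9, 0)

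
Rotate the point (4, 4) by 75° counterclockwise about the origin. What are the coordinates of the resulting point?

Rotation matrix for 75°: [[cos 75°, -sin 75°], [sin 75°, cos 75°]] ≈ [[0.258819, -0.965926], [0.965926, 0.258819]]
[[0.258819, -0.965926], [0.965926, 0.258819]] × [4, 4]ᵀ ≈ [-2.8284, 4.8990]ᵀ
Result: (-2.8284, 4.8990)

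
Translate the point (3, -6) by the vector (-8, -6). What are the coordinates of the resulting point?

Translation by (-8, -6) (homogeneous matrix [[1, 0, -8], [0, 1, -6], [0, 0, 1]]):
x' = 3 + -8 = -5
y' = -6 + -6 = -12
Result: (-5, -12)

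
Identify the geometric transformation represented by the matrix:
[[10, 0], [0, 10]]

This matrix represents: uniform scaling by factor 10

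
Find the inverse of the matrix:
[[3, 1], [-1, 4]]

For [[a,b],[c,d]], inverse = (1/det)·[[d,-b],[-c,a]]
det = (3)(4) - (1)(-1) = 12 - -1 = 13
Inverse = (1/13)·[[4, -1], [1, 3]]
= [[4/13, -1/13], [1/13, 3/13]]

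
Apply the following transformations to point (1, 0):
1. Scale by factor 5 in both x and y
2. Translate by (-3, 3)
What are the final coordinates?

Step 1: Scale (1, 0) by 5 → (5, 0)
Step 2: Translate by (-3, 3) → (2, 3)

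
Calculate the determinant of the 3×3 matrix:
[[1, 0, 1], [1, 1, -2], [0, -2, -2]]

Expansion along first row:
det = 1·det([[1,-2],[-2,-2]]) - 0·det([[1,-2],[0,-2]]) + 1·det([[1,1],[0,-2]])
    = 1·(1·-2 - -2·-2) - 0·(1·-2 - -2·0) + 1·(1·-2 - 1·0)
    = 1·-6 - 0·-2 + 1·-2
    = -6 + 0 + -2 = -8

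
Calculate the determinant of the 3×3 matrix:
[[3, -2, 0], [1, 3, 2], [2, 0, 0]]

Expansion along first row:
det = 3·det([[3,2],[0,0]]) - -2·det([[1,2],[2,0]]) + 0·det([[1,3],[2,0]])
    = 3·(3·0 - 2·0) - -2·(1·0 - 2·2) + 0·(1·0 - 3·2)
    = 3·0 - -2·-4 + 0·-6
    = 0 + -8 + 0 = -8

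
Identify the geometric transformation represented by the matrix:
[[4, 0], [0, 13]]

This matrix represents: non-uniform scaling by sx = 4, sy = 13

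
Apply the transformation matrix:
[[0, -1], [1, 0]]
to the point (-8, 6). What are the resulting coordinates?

Matrix multiplication:
[[0, -1], [1, 0]] × [-8, 6]ᵀ
= [(0)(-8) + (-1)(6), (1)(-8) + (0)(6)]ᵀ
= [-6, -8]ᵀ
Result: (-6, -8)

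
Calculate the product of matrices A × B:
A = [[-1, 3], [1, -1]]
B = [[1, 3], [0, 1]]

Matrix multiplication:
C[0][0] = -1×1 + 3×0 = -1
C[0][1] = -1×3 + 3×1 = 0
C[1][0] = 1×1 + -1×0 = 1
C[1][1] = 1×3 + -1×1 = 2
Result: [[-1, 0], [1, 2]]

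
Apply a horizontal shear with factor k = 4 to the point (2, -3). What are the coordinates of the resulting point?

Shear matrix for horizontal shear with factor k = 4:
[[1, 4], [0, 1]]
Result: (2, -3) → (-10, -3)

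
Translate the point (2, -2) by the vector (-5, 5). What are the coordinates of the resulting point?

Translation by (-5, 5) (homogeneous matrix [[1, 0, -5], [0, 1, 5], [0, 0, 1]]):
x' = 2 + -5 = -3
y' = -2 + 5 = 3
Result: (-3, 3)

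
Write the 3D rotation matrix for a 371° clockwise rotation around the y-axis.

Rotation matrix for clockwise 371° around y-axis:
A clockwise rotation by 371° is a counterclockwise rotation by -371°.
cos(-371°) = 0.9816, sin(-371°) = -0.1908
Result: [[0.9816, 0, -0.1908], [0, 1, 0], [0.1908, 0, 0.9816]]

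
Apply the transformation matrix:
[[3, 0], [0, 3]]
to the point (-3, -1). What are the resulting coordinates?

Matrix multiplication:
[[3, 0], [0, 3]] × [-3, -1]ᵀ
= [(3)(-3) + (0)(-1), (0)(-3) + (3)(-1)]ᵀ
= [-9, -3]ᵀ
Result: (-9, -3)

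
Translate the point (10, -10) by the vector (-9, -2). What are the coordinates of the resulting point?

Translation by (-9, -2) (homogeneous matrix [[1, 0, -9], [0, 1, -2], [0, 0, 1]]):
x' = 10 + -9 = 1
y' = -10 + -2 = -12
Result: (1, -12)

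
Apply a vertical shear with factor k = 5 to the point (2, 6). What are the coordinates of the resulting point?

Shear matrix for vertical shear with factor k = 5:
[[1, 0], [5, 1]]
Result: (2, 6) → (2, 16)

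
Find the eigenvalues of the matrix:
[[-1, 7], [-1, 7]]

Characteristic equation: det(A - λI) = 0
λ² - (trace)λ + (det) = 0
trace = -1 + 7 = 6, det = (-1)(7) - (7)(-1) = 0
λ² - (6)λ + (0) = 0
λ = (6 ± √((6)² - 4·(0))) / 2 = (6 ± √36) / 2
Solving: λ = 0, 6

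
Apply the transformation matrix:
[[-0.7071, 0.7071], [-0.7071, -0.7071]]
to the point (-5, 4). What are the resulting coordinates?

Matrix multiplication:
[[-0.7071, 0.7071], [-0.7071, -0.7071]] × [-5, 4]ᵀ
= [(-0.7071)(-5) + (0.7071)(4), (-0.7071)(-5) + (-0.7071)(4)]ᵀ
= [6.3639, 0.7071]ᵀ
Result: (6.3639, 0.7071)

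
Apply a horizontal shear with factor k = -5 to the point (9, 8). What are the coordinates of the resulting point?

Shear matrix for horizontal shear with factor k = -5:
[[1, -5], [0, 1]]
Result: (9, 8) → (-31, 8)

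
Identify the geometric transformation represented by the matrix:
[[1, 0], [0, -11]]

This matrix represents: non-uniform scaling by sx = 1, sy = -11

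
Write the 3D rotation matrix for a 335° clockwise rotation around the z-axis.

Rotation matrix for clockwise 335° around z-axis:
A clockwise rotation by 335° is a counterclockwise rotation by -335°.
cos(-335°) = 0.9063, sin(-335°) = 0.4226
Result: [[0.9063, -0.4226, 0], [0.4226, 0.9063, 0], [0, 0, 1]]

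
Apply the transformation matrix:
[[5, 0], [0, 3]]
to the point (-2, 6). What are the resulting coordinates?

Matrix multiplication:
[[5, 0], [0, 3]] × [-2, 6]ᵀ
= [(5)(-2) + (0)(6), (0)(-2) + (3)(6)]ᵀ
= [-10, 18]ᵀ
Result: (-10, 18)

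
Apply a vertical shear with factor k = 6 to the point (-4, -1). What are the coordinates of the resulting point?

Shear matrix for vertical shear with factor k = 6:
[[1, 0], [6, 1]]
Result: (-4, -1) → (-4, -25)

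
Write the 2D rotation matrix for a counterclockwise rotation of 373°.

Rotation matrix formula: [[cos θ, -sin θ], [sin θ, cos θ]]
For θ = 373°:
cos(373°) = 0.9744
sin(373°) = 0.2250
Result: [[0.9744, -0.2250], [0.2250, 0.9744]]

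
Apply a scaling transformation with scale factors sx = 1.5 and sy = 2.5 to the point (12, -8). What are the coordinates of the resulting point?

Scaling matrix:
[[1.50, 0], [0, 2.50]]
Result: (12 × 1.5, -8 × 2.5) = (18, -20)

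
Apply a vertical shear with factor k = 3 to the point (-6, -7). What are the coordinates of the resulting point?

Shear matrix for vertical shear with factor k = 3:
[[1, 0], [3, 1]]
Result: (-6, -7) → (-6, -25)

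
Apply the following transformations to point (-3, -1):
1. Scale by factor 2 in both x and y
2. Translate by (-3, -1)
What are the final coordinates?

Step 1: Scale (-3, -1) by 2 → (-6, -2)
Step 2: Translate by (-3, -1) → (-9, -3)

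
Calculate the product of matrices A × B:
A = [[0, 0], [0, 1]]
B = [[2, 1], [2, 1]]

Matrix multiplication:
C[0][0] = 0×2 + 0×2 = 0
C[0][1] = 0×1 + 0×1 = 0
C[1][0] = 0×2 + 1×2 = 2
C[1][1] = 0×1 + 1×1 = 1
Result: [[0, 0], [2, 1]]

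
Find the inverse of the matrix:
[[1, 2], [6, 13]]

For [[a,b],[c,d]], inverse = (1/det)·[[d,-b],[-c,a]]
det = (1)(13) - (2)(6) = 13 - 12 = 1
Inverse = [[13, -2], [-6, 1]]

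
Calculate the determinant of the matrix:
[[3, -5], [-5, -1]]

For a 2×2 matrix [[a, b], [c, d]], det = ad - bc
det = (3)(-1) - (-5)(-5) = -3 - 25 = -28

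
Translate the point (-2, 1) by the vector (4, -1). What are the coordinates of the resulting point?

Translation by (4, -1) (homogeneous matrix [[1, 0, 4], [0, 1, -1], [0, 0, 1]]):
x' = -2 + 4 = 2
y' = 1 + -1 = 0
Result: (2, 0)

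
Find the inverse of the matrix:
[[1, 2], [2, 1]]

For [[a,b],[c,d]], inverse = (1/det)·[[d,-b],[-c,a]]
det = (1)(1) - (2)(2) = 1 - 4 = -3
Inverse = (1/-3)·[[1, -2], [-2, 1]]
= [[-1/3, 2/3], [2/3, -1/3]]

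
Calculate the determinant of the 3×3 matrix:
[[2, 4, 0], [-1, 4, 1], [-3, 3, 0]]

Expansion along first row:
det = 2·det([[4,1],[3,0]]) - 4·det([[-1,1],[-3,0]]) + 0·det([[-1,4],[-3,3]])
    = 2·(4·0 - 1·3) - 4·(-1·0 - 1·-3) + 0·(-1·3 - 4·-3)
    = 2·-3 - 4·3 + 0·9
    = -6 + -12 + 0 = -18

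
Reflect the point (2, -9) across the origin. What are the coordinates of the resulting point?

Reflection across origin: (2, -9) → (-2, 9)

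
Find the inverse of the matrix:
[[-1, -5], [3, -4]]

For [[a,b],[c,d]], inverse = (1/det)·[[d,-b],[-c,a]]
det = (-1)(-4) - (-5)(3) = 4 - -15 = 19
Inverse = (1/19)·[[-4, 5], [-3, -1]]
= [[-4/19, 5/19], [-3/19, -1/19]]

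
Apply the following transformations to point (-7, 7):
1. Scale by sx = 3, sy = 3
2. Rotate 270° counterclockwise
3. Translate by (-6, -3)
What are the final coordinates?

Step 1: Scale → (-21, 21)
Step 2: Rotate 270° → (21, 21)
Step 3: Translate → (15, 18)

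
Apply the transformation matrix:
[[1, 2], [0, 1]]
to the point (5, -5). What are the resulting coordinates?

Matrix multiplication:
[[1, 2], [0, 1]] × [5, -5]ᵀ
= [(1)(5) + (2)(-5), (0)(5) + (1)(-5)]ᵀ
= [-5, -5]ᵀ
Result: (-5, -5)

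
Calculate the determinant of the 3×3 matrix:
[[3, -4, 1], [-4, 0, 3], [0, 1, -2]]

Expansion along first row:
det = 3·det([[0,3],[1,-2]]) - -4·det([[-4,3],[0,-2]]) + 1·det([[-4,0],[0,1]])
    = 3·(0·-2 - 3·1) - -4·(-4·-2 - 3·0) + 1·(-4·1 - 0·0)
    = 3·-3 - -4·8 + 1·-4
    = -9 + 32 + -4 = 19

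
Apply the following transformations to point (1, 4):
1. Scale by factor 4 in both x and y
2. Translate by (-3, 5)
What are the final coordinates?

Step 1: Scale (1, 4) by 4 → (4, 16)
Step 2: Translate by (-3, 5) → (1, 21)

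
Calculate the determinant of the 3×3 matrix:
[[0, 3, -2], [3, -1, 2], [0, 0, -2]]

Expansion along first row:
det = 0·det([[-1,2],[0,-2]]) - 3·det([[3,2],[0,-2]]) + -2·det([[3,-1],[0,0]])
    = 0·(-1·-2 - 2·0) - 3·(3·-2 - 2·0) + -2·(3·0 - -1·0)
    = 0·2 - 3·-6 + -2·0
    = 0 + 18 + 0 = 18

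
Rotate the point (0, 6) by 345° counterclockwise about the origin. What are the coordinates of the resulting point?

Rotation matrix for 345°: [[cos 345°, -sin 345°], [sin 345°, cos 345°]] ≈ [[0.965926, 0.258819], [-0.258819, 0.965926]]
[[0.965926, 0.258819], [-0.258819, 0.965926]] × [0, 6]ᵀ ≈ [1.5529, 5.7956]ᵀ
Result: (1.5529, 5.7956)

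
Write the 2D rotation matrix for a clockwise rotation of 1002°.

Rotation matrix formula: [[cos θ, -sin θ], [sin θ, cos θ]]
A clockwise rotation by 1002° is equivalent to a counterclockwise rotation by -1002°.
For θ = -1002°:
cos(-1002°) = 0.2079
sin(-1002°) = 0.9781
Result: [[0.2079, -0.9781], [0.9781, 0.2079]]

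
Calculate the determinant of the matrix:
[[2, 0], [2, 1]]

For a 2×2 matrix [[a, b], [c, d]], det = ad - bc
det = (2)(1) - (0)(2) = 2 - 0 = 2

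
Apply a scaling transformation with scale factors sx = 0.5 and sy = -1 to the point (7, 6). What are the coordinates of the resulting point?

Scaling matrix:
[[0.50, 0], [0, -1]]
Result: (7 × 0.5, 6 × -1) = (3.5, -6)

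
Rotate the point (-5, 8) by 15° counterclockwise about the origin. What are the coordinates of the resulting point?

Rotation matrix for 15°: [[cos 15°, -sin 15°], [sin 15°, cos 15°]] ≈ [[0.965926, -0.258819], [0.258819, 0.965926]]
[[0.965926, -0.258819], [0.258819, 0.965926]] × [-5, 8]ᵀ ≈ [-6.9002, 6.4333]ᵀ
Result: (-6.9002, 6.4333)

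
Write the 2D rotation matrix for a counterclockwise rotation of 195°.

Rotation matrix formula: [[cos θ, -sin θ], [sin θ, cos θ]]
For θ = 195°:
cos(195°) = -0.9659
sin(195°) = -0.2588
Result: [[-0.9659, 0.2588], [-0.2588, -0.9659]]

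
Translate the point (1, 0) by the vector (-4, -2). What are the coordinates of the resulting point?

Translation by (-4, -2) (homogeneous matrix [[1, 0, -4], [0, 1, -2], [0, 0, 1]]):
x' = 1 + -4 = -3
y' = 0 + -2 = -2
Result: (-3, -2)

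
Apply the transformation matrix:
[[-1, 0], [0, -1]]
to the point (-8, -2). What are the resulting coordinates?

Matrix multiplication:
[[-1, 0], [0, -1]] × [-8, -2]ᵀ
= [(-1)(-8) + (0)(-2), (0)(-8) + (-1)(-2)]ᵀ
= [8, 2]ᵀ
Result: (8, 2)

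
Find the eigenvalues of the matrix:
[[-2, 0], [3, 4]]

Characteristic equation: det(A - λI) = 0
λ² - (trace)λ + (det) = 0
trace = -2 + 4 = 2, det = (-2)(4) - (0)(3) = -8
λ² - (2)λ + (-8) = 0
λ = (2 ± √((2)² - 4·(-8))) / 2 = (2 ± √36) / 2
Solving: λ = -2, 4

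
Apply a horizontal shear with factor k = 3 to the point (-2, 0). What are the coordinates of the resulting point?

Shear matrix for horizontal shear with factor k = 3:
[[1, 3], [0, 1]]
Result: (-2, 0) → (-2, 0)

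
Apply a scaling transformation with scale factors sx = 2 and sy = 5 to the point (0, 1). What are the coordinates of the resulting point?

Scaling matrix:
[[2, 0], [0, 5]]
Result: (0 × 2, 1 × 5) = (0, 5)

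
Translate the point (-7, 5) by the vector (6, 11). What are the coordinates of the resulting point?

Translation by (6, 11) (homogeneous matrix [[1, 0, 6], [0, 1, 11], [0, 0, 1]]):
x' = -7 + 6 = -1
y' = 5 + 11 = 16
Result: (-1, 16)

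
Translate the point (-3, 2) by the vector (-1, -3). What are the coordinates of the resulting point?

Translation by (-1, -3) (homogeneous matrix [[1, 0, -1], [0, 1, -3], [0, 0, 1]]):
x' = -3 + -1 = -4
y' = 2 + -3 = -1
Result: (-4, -1)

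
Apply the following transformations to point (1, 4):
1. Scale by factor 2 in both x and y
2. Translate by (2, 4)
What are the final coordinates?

Step 1: Scale (1, 4) by 2 → (2, 8)
Step 2: Translate by (2, 4) → (4, 12)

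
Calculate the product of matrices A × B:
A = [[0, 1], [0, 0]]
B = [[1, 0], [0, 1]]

Matrix multiplication:
C[0][0] = 0×1 + 1×0 = 0
C[0][1] = 0×0 + 1×1 = 1
C[1][0] = 0×1 + 0×0 = 0
C[1][1] = 0×0 + 0×1 = 0
Result: [[0, 1], [0, 0]]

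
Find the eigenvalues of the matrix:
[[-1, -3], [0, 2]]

Characteristic equation: det(A - λI) = 0
λ² - (trace)λ + (det) = 0
trace = -1 + 2 = 1, det = (-1)(2) - (-3)(0) = -2
λ² - (1)λ + (-2) = 0
λ = (1 ± √((1)² - 4·(-2))) / 2 = (1 ± √9) / 2
Solving: λ = -1, 2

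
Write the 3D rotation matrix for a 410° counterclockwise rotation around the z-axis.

Rotation matrix for counterclockwise 410° around z-axis:
cos(410°) = 0.6428, sin(410°) = 0.7660
Result: [[0.6428, -0.7660, 0], [0.7660, 0.6428, 0], [0, 0, 1]]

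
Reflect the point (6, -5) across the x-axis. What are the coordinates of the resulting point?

Reflection across x-axis: (6, -5) → (6, 5)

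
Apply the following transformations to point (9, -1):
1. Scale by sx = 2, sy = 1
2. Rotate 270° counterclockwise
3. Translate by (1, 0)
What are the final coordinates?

Step 1: Scale → (18, -1)
Step 2: Rotate 270° → (-1, -18)
Step 3: Translate → (0, -18)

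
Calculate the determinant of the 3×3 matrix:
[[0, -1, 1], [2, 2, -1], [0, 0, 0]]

Expansion along first row:
det = 0·det([[2,-1],[0,0]]) - -1·det([[2,-1],[0,0]]) + 1·det([[2,2],[0,0]])
    = 0·(2·0 - -1·0) - -1·(2·0 - -1·0) + 1·(2·0 - 2·0)
    = 0·0 - -1·0 + 1·0
    = 0 + 0 + 0 = 0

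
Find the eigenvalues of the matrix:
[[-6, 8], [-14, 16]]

Characteristic equation: det(A - λI) = 0
λ² - (trace)λ + (det) = 0
trace = -6 + 16 = 10, det = (-6)(16) - (8)(-14) = 16
λ² - (10)λ + (16) = 0
λ = (10 ± √((10)² - 4·(16))) / 2 = (10 ± √36) / 2
Solving: λ = 2, 8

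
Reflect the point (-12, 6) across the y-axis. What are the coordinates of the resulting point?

Reflection across y-axis: (-12, 6) → (12, 6)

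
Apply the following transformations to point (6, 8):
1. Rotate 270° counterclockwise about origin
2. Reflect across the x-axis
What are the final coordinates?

Step 1: Rotate 270° → (8, -6)
Step 2: Reflect across x-axis → (8, 6)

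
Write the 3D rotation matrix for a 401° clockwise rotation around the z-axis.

Rotation matrix for clockwise 401° around z-axis:
A clockwise rotation by 401° is a counterclockwise rotation by -401°.
cos(-401°) = 0.7547, sin(-401°) = -0.6561
Result: [[0.7547, 0.6561, 0], [-0.6561, 0.7547, 0], [0, 0, 1]]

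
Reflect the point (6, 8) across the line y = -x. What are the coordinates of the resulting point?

Reflection across line y = -x: (6, 8) → (-8, -6)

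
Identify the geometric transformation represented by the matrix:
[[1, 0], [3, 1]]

This matrix represents: vertical shear with factor 3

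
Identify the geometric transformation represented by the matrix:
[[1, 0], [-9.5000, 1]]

This matrix represents: vertical shear with factor -9.5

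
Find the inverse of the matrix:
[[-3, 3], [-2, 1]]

For [[a,b],[c,d]], inverse = (1/det)·[[d,-b],[-c,a]]
det = (-3)(1) - (3)(-2) = -3 - -6 = 3
Inverse = (1/3)·[[1, -3], [2, -3]]
= [[1/3, -1], [2/3, -1]]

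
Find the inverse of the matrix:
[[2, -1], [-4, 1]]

For [[a,b],[c,d]], inverse = (1/det)·[[d,-b],[-c,a]]
det = (2)(1) - (-1)(-4) = 2 - 4 = -2
Inverse = (1/-2)·[[1, 1], [4, 2]]
= [[-1/2, -1/2], [-2, -1]]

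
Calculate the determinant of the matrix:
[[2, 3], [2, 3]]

For a 2×2 matrix [[a, b], [c, d]], det = ad - bc
det = (2)(3) - (3)(2) = 6 - 6 = 0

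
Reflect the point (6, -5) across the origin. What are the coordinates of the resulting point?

Reflection across origin: (6, -5) → (-6, 5)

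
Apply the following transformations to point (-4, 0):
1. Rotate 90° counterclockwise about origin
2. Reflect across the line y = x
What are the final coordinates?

Step 1: Rotate 90° → (0, -4)
Step 2: Reflect across line y = x → (-4, 0)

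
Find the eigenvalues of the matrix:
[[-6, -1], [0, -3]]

Characteristic equation: det(A - λI) = 0
λ² - (trace)λ + (det) = 0
trace = -6 + -3 = -9, det = (-6)(-3) - (-1)(0) = 18
λ² - (-9)λ + (18) = 0
λ = (-9 ± √((-9)² - 4·(18))) / 2 = (-9 ± √9) / 2
Solving: λ = -6, -3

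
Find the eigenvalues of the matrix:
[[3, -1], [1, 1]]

Characteristic equation: det(A - λI) = 0
λ² - (trace)λ + (det) = 0
trace = 3 + 1 = 4, det = (3)(1) - (-1)(1) = 4
λ² - (4)λ + (4) = 0
λ = (4 ± √((4)² - 4·(4))) / 2 = (4 ± √0) / 2
Solving: λ = 2, 2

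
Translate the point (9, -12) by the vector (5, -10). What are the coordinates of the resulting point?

Translation by (5, -10) (homogeneous matrix [[1, 0, 5], [0, 1, -10], [0, 0, 1]]):
x' = 9 + 5 = 14
y' = -12 + -10 = -22
Result: (14, -22)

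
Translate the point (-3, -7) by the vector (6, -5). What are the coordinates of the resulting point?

Translation by (6, -5) (homogeneous matrix [[1, 0, 6], [0, 1, -5], [0, 0, 1]]):
x' = -3 + 6 = 3
y' = -7 + -5 = -12
Result: (3, -12)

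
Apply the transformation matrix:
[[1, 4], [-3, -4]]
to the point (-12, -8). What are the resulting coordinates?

Matrix multiplication:
[[1, 4], [-3, -4]] × [-12, -8]ᵀ
= [(1)(-12) + (4)(-8), (-3)(-12) + (-4)(-8)]ᵀ
= [-44, 68]ᵀ
Result: (-44, 68)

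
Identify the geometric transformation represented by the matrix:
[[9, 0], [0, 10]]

This matrix represents: non-uniform scaling by sx = 9, sy = 10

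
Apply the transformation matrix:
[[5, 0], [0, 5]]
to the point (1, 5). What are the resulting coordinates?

Matrix multiplication:
[[5, 0], [0, 5]] × [1, 5]ᵀ
= [(5)(1) + (0)(5), (0)(1) + (5)(5)]ᵀ
= [5, 25]ᵀ
Result: (5, 25)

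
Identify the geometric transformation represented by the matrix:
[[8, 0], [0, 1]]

This matrix represents: non-uniform scaling by sx = 8, sy = 1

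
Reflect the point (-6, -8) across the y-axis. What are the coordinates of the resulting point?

Reflection across y-axis: (-6, -8) → (6, -8)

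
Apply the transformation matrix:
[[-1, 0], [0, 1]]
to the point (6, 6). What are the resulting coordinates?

Matrix multiplication:
[[-1, 0], [0, 1]] × [6, 6]ᵀ
= [(-1)(6) + (0)(6), (0)(6) + (1)(6)]ᵀ
= [-6, 6]ᵀ
Result: (-6, 6)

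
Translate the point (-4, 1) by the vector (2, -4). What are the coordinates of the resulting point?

Translation by (2, -4) (homogeneous matrix [[1, 0, 2], [0, 1, -4], [0, 0, 1]]):
x' = -4 + 2 = -2
y' = 1 + -4 = -3
Result: (-2, -3)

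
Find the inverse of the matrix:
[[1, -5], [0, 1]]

For [[a,b],[c,d]], inverse = (1/det)·[[d,-b],[-c,a]]
det = (1)(1) - (-5)(0) = 1 - 0 = 1
Inverse = [[1, 5], [0, 1]]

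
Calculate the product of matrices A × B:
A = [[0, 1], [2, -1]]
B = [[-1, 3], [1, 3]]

Matrix multiplication:
C[0][0] = 0×-1 + 1×1 = 1
C[0][1] = 0×3 + 1×3 = 3
C[1][0] = 2×-1 + -1×1 = -3
C[1][1] = 2×3 + -1×3 = 3
Result: [[1, 3], [-3, 3]]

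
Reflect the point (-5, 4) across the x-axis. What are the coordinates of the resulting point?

Reflection across x-axis: (-5, 4) → (-5, -4)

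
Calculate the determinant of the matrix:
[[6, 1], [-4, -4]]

For a 2×2 matrix [[a, b], [c, d]], det = ad - bc
det = (6)(-4) - (1)(-4) = -24 - -4 = -20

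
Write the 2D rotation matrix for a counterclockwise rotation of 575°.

Rotation matrix formula: [[cos θ, -sin θ], [sin θ, cos θ]]
For θ = 575°:
cos(575°) = -0.8192
sin(575°) = -0.5736
Result: [[-0.8192, 0.5736], [-0.5736, -0.8192]]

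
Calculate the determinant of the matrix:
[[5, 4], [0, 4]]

For a 2×2 matrix [[a, b], [c, d]], det = ad - bc
det = (5)(4) - (4)(0) = 20 - 0 = 20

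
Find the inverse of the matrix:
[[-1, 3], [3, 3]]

For [[a,b],[c,d]], inverse = (1/det)·[[d,-b],[-c,a]]
det = (-1)(3) - (3)(3) = -3 - 9 = -12
Inverse = (1/-12)·[[3, -3], [-3, -1]]
= [[-1/4, 1/4], [1/4, 1/12]]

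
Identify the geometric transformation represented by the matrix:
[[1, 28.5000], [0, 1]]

This matrix represents: horizontal shear with factor 28.5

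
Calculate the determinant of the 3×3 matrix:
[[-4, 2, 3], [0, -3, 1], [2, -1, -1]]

Expansion along first row:
det = -4·det([[-3,1],[-1,-1]]) - 2·det([[0,1],[2,-1]]) + 3·det([[0,-3],[2,-1]])
    = -4·(-3·-1 - 1·-1) - 2·(0·-1 - 1·2) + 3·(0·-1 - -3·2)
    = -4·4 - 2·-2 + 3·6
    = -16 + 4 + 18 = 6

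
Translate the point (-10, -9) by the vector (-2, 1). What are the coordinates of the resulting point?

Translation by (-2, 1) (homogeneous matrix [[1, 0, -2], [0, 1, 1], [0, 0, 1]]):
x' = -10 + -2 = -12
y' = -9 + 1 = -8
Result: (-12, -8)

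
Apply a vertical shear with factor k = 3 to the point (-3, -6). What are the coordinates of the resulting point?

Shear matrix for vertical shear with factor k = 3:
[[1, 0], [3, 1]]
Result: (-3, -6) → (-3, -15)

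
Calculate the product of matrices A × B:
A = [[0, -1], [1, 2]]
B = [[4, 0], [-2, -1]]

Matrix multiplication:
C[0][0] = 0×4 + -1×-2 = 2
C[0][1] = 0×0 + -1×-1 = 1
C[1][0] = 1×4 + 2×-2 = 0
C[1][1] = 1×0 + 2×-1 = -2
Result: [[2, 1], [0, -2]]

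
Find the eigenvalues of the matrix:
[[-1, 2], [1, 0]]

Characteristic equation: det(A - λI) = 0
λ² - (trace)λ + (det) = 0
trace = -1 + 0 = -1, det = (-1)(0) - (2)(1) = -2
λ² - (-1)λ + (-2) = 0
λ = (-1 ± √((-1)² - 4·(-2))) / 2 = (-1 ± √9) / 2
Solving: λ = -2, 1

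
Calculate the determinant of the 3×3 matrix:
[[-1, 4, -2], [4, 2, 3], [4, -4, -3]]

Expansion along first row:
det = -1·det([[2,3],[-4,-3]]) - 4·det([[4,3],[4,-3]]) + -2·det([[4,2],[4,-4]])
    = -1·(2·-3 - 3·-4) - 4·(4·-3 - 3·4) + -2·(4·-4 - 2·4)
    = -1·6 - 4·-24 + -2·-24
    = -6 + 96 + 48 = 138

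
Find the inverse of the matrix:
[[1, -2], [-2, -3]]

For [[a,b],[c,d]], inverse = (1/det)·[[d,-b],[-c,a]]
det = (1)(-3) - (-2)(-2) = -3 - 4 = -7
Inverse = (1/-7)·[[-3, 2], [2, 1]]
= [[3/7, -2/7], [-2/7, -1/7]]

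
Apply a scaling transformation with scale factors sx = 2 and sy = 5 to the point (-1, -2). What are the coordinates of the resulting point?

Scaling matrix:
[[2, 0], [0, 5]]
Result: (-1 × 2, -2 × 5) = (-2, -10)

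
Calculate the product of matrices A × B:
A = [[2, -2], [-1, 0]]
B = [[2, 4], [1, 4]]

Matrix multiplication:
C[0][0] = 2×2 + -2×1 = 2
C[0][1] = 2×4 + -2×4 = 0
C[1][0] = -1×2 + 0×1 = -2
C[1][1] = -1×4 + 0×4 = -4
Result: [[2, 0], [-2, -4]]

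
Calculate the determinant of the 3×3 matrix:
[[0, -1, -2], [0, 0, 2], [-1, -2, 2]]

Expansion along first row:
det = 0·det([[0,2],[-2,2]]) - -1·det([[0,2],[-1,2]]) + -2·det([[0,0],[-1,-2]])
    = 0·(0·2 - 2·-2) - -1·(0·2 - 2·-1) + -2·(0·-2 - 0·-1)
    = 0·4 - -1·2 + -2·0
    = 0 + 2 + 0 = 2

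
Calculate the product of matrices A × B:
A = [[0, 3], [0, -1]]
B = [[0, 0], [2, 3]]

Matrix multiplication:
C[0][0] = 0×0 + 3×2 = 6
C[0][1] = 0×0 + 3×3 = 9
C[1][0] = 0×0 + -1×2 = -2
C[1][1] = 0×0 + -1×3 = -3
Result: [[6, 9], [-2, -3]]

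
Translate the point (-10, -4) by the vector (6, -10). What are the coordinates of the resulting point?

Translation by (6, -10) (homogeneous matrix [[1, 0, 6], [0, 1, -10], [0, 0, 1]]):
x' = -10 + 6 = -4
y' = -4 + -10 = -14
Result: (-4, -14)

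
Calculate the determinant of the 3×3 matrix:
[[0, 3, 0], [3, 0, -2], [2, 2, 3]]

Expansion along first row:
det = 0·det([[0,-2],[2,3]]) - 3·det([[3,-2],[2,3]]) + 0·det([[3,0],[2,2]])
    = 0·(0·3 - -2·2) - 3·(3·3 - -2·2) + 0·(3·2 - 0·2)
    = 0·4 - 3·13 + 0·6
    = 0 + -39 + 0 = -39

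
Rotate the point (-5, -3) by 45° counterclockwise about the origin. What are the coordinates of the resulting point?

Rotation matrix for 45°: [[cos 45°, -sin 45°], [sin 45°, cos 45°]] ≈ [[0.707107, -0.707107], [0.707107, 0.707107]]
[[0.707107, -0.707107], [0.707107, 0.707107]] × [-5, -3]ᵀ ≈ [-1.4142, -5.6569]ᵀ
Result: (-1.4142, -5.6569)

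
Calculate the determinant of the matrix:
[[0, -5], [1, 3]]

For a 2×2 matrix [[a, b], [c, d]], det = ad - bc
det = (0)(3) - (-5)(1) = 0 - -5 = 5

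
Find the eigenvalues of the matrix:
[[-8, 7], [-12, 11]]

Characteristic equation: det(A - λI) = 0
λ² - (trace)λ + (det) = 0
trace = -8 + 11 = 3, det = (-8)(11) - (7)(-12) = -4
λ² - (3)λ + (-4) = 0
λ = (3 ± √((3)² - 4·(-4))) / 2 = (3 ± √25) / 2
Solving: λ = -1, 4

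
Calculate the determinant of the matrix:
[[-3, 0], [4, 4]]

For a 2×2 matrix [[a, b], [c, d]], det = ad - bc
det = (-3)(4) - (0)(4) = -12 - 0 = -12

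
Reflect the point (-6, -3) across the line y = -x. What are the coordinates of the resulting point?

Reflection across line y = -x: (-6, -3) → (3, 6)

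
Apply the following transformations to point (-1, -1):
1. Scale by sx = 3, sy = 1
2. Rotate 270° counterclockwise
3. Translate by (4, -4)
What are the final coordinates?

Step 1: Scale → (-3, -1)
Step 2: Rotate 270° → (-1, 3)
Step 3: Translate → (3, -1)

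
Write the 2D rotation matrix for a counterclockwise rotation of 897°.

Rotation matrix formula: [[cos θ, -sin θ], [sin θ, cos θ]]
For θ = 897°:
cos(897°) = -0.9986
sin(897°) = 0.0523
Result: [[-0.9986, -0.0523], [0.0523, -0.9986]]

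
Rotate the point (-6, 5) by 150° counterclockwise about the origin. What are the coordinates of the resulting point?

Rotation matrix for 150°: [[cos 150°, -sin 150°], [sin 150°, cos 150°]] ≈ [[-0.866025, -0.500000], [0.500000, -0.866025]]
[[-0.866025, -0.500000], [0.500000, -0.866025]] × [-6, 5]ᵀ ≈ [2.6962, -7.3301]ᵀ
Result: (2.6962, -7.3301)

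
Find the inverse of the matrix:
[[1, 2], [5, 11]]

For [[a,b],[c,d]], inverse = (1/det)·[[d,-b],[-c,a]]
det = (1)(11) - (2)(5) = 11 - 10 = 1
Inverse = [[11, -2], [-5, 1]]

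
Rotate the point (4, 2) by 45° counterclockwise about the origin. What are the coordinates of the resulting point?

Rotation matrix for 45°: [[cos 45°, -sin 45°], [sin 45°, cos 45°]] ≈ [[0.707107, -0.707107], [0.707107, 0.707107]]
[[0.707107, -0.707107], [0.707107, 0.707107]] × [4, 2]ᵀ ≈ [1.4142, 4.2426]ᵀ
Result: (1.4142, 4.2426)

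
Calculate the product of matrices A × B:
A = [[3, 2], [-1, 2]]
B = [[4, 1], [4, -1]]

Matrix multiplication:
C[0][0] = 3×4 + 2×4 = 20
C[0][1] = 3×1 + 2×-1 = 1
C[1][0] = -1×4 + 2×4 = 4
C[1][1] = -1×1 + 2×-1 = -3
Result: [[20, 1], [4, -3]]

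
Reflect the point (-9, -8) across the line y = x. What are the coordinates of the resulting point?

Reflection across line y = x: (-9, -8) → (-8, -9)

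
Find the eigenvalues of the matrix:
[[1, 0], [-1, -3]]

Characteristic equation: det(A - λI) = 0
λ² - (trace)λ + (det) = 0
trace = 1 + -3 = -2, det = (1)(-3) - (0)(-1) = -3
λ² - (-2)λ + (-3) = 0
λ = (-2 ± √((-2)² - 4·(-3))) / 2 = (-2 ± √16) / 2
Solving: λ = -3, 1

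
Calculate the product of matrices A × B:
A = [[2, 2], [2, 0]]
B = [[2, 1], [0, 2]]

Matrix multiplication:
C[0][0] = 2×2 + 2×0 = 4
C[0][1] = 2×1 + 2×2 = 6
C[1][0] = 2×2 + 0×0 = 4
C[1][1] = 2×1 + 0×2 = 2
Result: [[4, 6], [4, 2]]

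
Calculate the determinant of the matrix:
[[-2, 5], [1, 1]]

For a 2×2 matrix [[a, b], [c, d]], det = ad - bc
det = (-2)(1) - (5)(1) = -2 - 5 = -7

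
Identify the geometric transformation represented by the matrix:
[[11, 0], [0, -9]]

This matrix represents: non-uniform scaling by sx = 11, sy = -9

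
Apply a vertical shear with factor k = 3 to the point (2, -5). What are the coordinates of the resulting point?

Shear matrix for vertical shear with factor k = 3:
[[1, 0], [3, 1]]
Result: (2, -5) → (2, 1)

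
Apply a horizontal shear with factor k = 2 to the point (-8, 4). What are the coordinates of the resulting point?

Shear matrix for horizontal shear with factor k = 2:
[[1, 2], [0, 1]]
Result: (-8, 4) → (0, 4)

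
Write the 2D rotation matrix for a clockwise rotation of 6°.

Rotation matrix formula: [[cos θ, -sin θ], [sin θ, cos θ]]
A clockwise rotation by 6° is equivalent to a counterclockwise rotation by -6°.
For θ = -6°:
cos(-6°) = 0.9945
sin(-6°) = -0.1045
Result: [[0.9945, 0.1045], [-0.1045, 0.9945]]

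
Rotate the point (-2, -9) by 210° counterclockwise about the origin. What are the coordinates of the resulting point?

Rotation matrix for 210°: [[cos 210°, -sin 210°], [sin 210°, cos 210°]] ≈ [[-0.866025, 0.500000], [-0.500000, -0.866025]]
[[-0.866025, 0.500000], [-0.500000, -0.866025]] × [-2, -9]ᵀ ≈ [-2.7679, 8.7942]ᵀ
Result: (-2.7679, 8.7942)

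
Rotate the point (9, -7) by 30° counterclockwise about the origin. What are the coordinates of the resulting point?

Rotation matrix for 30°: [[cos 30°, -sin 30°], [sin 30°, cos 30°]] ≈ [[0.866025, -0.500000], [0.500000, 0.866025]]
[[0.866025, -0.500000], [0.500000, 0.866025]] × [9, -7]ᵀ ≈ [11.2942, -1.5622]ᵀ
Result: (11.2942, -1.5622)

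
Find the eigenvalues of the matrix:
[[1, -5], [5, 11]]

Characteristic equation: det(A - λI) = 0
λ² - (trace)λ + (det) = 0
trace = 1 + 11 = 12, det = (1)(11) - (-5)(5) = 36
λ² - (12)λ + (36) = 0
λ = (12 ± √((12)² - 4·(36))) / 2 = (12 ± √0) / 2
Solving: λ = 6, 6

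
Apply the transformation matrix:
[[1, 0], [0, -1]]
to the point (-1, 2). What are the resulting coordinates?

Matrix multiplication:
[[1, 0], [0, -1]] × [-1, 2]ᵀ
= [(1)(-1) + (0)(2), (0)(-1) + (-1)(2)]ᵀ
= [-1, -2]ᵀ
Result: (-1, -2)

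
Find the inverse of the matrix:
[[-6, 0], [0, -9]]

For [[a,b],[c,d]], inverse = (1/det)·[[d,-b],[-c,a]]
det = (-6)(-9) - (0)(0) = 54 - 0 = 54
Inverse = (1/54)·[[-9, 0], [0, -6]]
= [[-1/6, 0], [0, -1/9]]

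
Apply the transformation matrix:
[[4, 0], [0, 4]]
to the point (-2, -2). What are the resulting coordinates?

Matrix multiplication:
[[4, 0], [0, 4]] × [-2, -2]ᵀ
= [(4)(-2) + (0)(-2), (0)(-2) + (4)(-2)]ᵀ
= [-8, -8]ᵀ
Result: (-8, -8)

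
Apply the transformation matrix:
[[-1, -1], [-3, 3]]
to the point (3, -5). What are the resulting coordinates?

Matrix multiplication:
[[-1, -1], [-3, 3]] × [3, -5]ᵀ
= [(-1)(3) + (-1)(-5), (-3)(3) + (3)(-5)]ᵀ
= [2, -24]ᵀ
Result: (2, -24)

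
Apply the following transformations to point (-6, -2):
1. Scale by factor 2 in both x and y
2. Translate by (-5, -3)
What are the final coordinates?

Step 1: Scale (-6, -2) by 2 → (-12, -4)
Step 2: Translate by (-5, -3) → (-17, -7)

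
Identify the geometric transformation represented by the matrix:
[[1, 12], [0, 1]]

This matrix represents: horizontal shear with factor 12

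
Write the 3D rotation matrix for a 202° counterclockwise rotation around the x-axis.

Rotation matrix for counterclockwise 202° around x-axis:
cos(202°) = -0.9272, sin(202°) = -0.3746
Result: [[1, 0, 0], [0, -0.9272, 0.3746], [0, -0.3746, -0.9272]]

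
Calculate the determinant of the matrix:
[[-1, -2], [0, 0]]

For a 2×2 matrix [[a, b], [c, d]], det = ad - bc
det = (-1)(0) - (-2)(0) = 0 - 0 = 0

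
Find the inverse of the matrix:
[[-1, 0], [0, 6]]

For [[a,b],[c,d]], inverse = (1/det)·[[d,-b],[-c,a]]
det = (-1)(6) - (0)(0) = -6 - 0 = -6
Inverse = (1/-6)·[[6, 0], [0, -1]]
= [[-1, 0], [0, 1/6]]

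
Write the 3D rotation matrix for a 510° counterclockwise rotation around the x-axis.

Rotation matrix for counterclockwise 510° around x-axis:
cos(510°) = -√3/2, sin(510°) = 1/2
Result: [[1, 0, 0], [0, -√3/2, -1/2], [0, 1/2, -√3/2]]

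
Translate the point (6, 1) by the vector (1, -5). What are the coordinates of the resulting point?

Translation by (1, -5) (homogeneous matrix [[1, 0, 1], [0, 1, -5], [0, 0, 1]]):
x' = 6 + 1 = 7
y' = 1 + -5 = -4
Result: (7, -4)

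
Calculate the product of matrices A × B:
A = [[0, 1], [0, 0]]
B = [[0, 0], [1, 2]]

Matrix multiplication:
C[0][0] = 0×0 + 1×1 = 1
C[0][1] = 0×0 + 1×2 = 2
C[1][0] = 0×0 + 0×1 = 0
C[1][1] = 0×0 + 0×2 = 0
Result: [[1, 2], [0, 0]]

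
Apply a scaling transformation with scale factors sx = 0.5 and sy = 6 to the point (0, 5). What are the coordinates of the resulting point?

Scaling matrix:
[[0.50, 0], [0, 6]]
Result: (0 × 0.5, 5 × 6) = (0, 30)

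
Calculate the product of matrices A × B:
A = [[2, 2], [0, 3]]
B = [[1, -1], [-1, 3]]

Matrix multiplication:
C[0][0] = 2×1 + 2×-1 = 0
C[0][1] = 2×-1 + 2×3 = 4
C[1][0] = 0×1 + 3×-1 = -3
C[1][1] = 0×-1 + 3×3 = 9
Result: [[0, 4], [-3, 9]]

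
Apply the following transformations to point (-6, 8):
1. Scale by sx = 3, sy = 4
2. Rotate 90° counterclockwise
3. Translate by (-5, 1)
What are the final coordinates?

Step 1: Scale → (-18, 32)
Step 2: Rotate 90° → (-32, -18)
Step 3: Translate → (-37, -17)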